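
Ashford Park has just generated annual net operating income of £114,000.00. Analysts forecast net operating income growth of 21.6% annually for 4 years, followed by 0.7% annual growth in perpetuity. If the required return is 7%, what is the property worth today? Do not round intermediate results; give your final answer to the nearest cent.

£3673699.44

D_1 = 138624.00000
D_2 = 168566.78400
D_3 = 204977.20934
D_4 = 249252.28656
Terminal value at year 4: TV = D_4×(1+g_2)/(r−g_2) = 250997.05257/0.063 = 3984080.19950
P_0 = D_1/(1+r)^1 + D_2/(1+r)^2 + D_3/(1+r)^3 + D_4/(1+r)^4 + TV/(1+r)^4
    = 129555.14019 + 147232.75745 + 167322.46080 + 190153.37601 + 3039435.70861 = 3673699.44305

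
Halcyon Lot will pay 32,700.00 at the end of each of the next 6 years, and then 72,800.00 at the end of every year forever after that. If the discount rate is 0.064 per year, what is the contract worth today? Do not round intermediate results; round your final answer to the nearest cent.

PV of 6-year annuity: 32,700.00 × [1 − (1+0.064)^−6] / 0.064 = 158795.35046
Perpetuity value at year 6: 72,800.00 / 0.064 = 1137500.00000
PV of perpetuity: 1137500.00000 / (1+0.064)^6 = 783973.95984
Total PV = 158795.35046 + 783973.95984 = 942769.31030

942769.31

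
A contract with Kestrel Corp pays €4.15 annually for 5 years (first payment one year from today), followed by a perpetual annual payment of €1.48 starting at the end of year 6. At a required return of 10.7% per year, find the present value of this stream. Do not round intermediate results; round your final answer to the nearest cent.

PV of 5-year annuity: €4.15 × [1 − (1+0.107)^−5] / 0.107 = 15.45443
Perpetuity value at year 5: €1.48 / 0.107 = 13.83178
PV of perpetuity: 13.83178 / (1+0.107)^5 = 8.32032
Total PV = 15.45443 + 8.32032 = 23.77475

€23.77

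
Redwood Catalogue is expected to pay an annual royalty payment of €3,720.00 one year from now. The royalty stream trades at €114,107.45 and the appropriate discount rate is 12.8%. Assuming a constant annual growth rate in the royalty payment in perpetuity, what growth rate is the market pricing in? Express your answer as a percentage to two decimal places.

P = D₁/(r−g) ⇒ g = r − D₁/P = 0.128 − €3,720.00/€114,107.45 = 0.095399

9.54%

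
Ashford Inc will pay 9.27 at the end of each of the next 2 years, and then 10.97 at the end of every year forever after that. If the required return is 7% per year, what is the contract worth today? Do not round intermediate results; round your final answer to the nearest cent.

PV of 2-year annuity: 9.27 × [1 − (1+0.07)^−2] / 0.07 = 16.76033
Perpetuity value at year 2: 10.97 / 0.07 = 156.71429
PV of perpetuity: 156.71429 / (1+0.07)^2 = 136.88033
Total PV = 16.76033 + 136.88033 = 153.64065

153.64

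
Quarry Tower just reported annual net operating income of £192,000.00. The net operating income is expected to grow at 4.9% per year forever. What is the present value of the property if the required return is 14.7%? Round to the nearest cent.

D₁ = D₀ × (1 + g) = £192,000.00 × 1.049 = £201,408.0000
Growing perpetuity: P = D₁ / (r − g) = £201,408.0000 / (0.147 − 0.049) = £2,055,183.67

£2055183.67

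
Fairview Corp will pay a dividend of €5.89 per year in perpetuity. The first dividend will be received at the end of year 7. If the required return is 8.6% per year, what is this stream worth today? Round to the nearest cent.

€41.75

Value at end of year 6: C / r = €5.89 / 0.086 = €68.4884
Discount to today: PV = €68.4884 / (1 + 0.086)^6 = €68.4884 / 1.640510 = €41.75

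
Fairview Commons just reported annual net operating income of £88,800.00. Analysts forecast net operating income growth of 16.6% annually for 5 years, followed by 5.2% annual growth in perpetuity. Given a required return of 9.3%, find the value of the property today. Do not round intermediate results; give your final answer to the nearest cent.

D_1 = 103540.80000
D_2 = 120728.57280
D_3 = 140769.51588
D_4 = 164137.25552
D_5 = 191384.03994
Terminal value at year 5: TV = D_5×(1+g_2)/(r−g_2) = 201336.01002/0.041 = 4910634.39061
P_0 = D_1/(1+r)^1 + D_2/(1+r)^2 + D_3/(1+r)^3 + D_4/(1+r)^4 + D_5/(1+r)^5 + TV/(1+r)^5
    = 94730.83257 + 101057.77747 + 107807.29052 + 115007.59446 + 122688.79701 + 3148014.98679 = 3689307.27882

£3689307.28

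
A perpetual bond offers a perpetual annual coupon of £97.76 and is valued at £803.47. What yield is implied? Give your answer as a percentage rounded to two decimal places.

12.17%

P = C/r ⇒ r = C/P = £97.76/£803.47 = 0.121672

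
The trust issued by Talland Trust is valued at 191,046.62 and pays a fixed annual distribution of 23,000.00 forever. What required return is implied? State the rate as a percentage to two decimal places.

P = C/r ⇒ r = C/P = 23,000.00/191,046.62 = 0.120389

12.04%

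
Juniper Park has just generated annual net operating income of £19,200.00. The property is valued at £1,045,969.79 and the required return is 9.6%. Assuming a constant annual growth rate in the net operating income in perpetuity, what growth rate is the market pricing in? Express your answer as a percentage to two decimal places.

7.62%

P = D₀(1+g)/(r−g) ⇒ P(r−g) = D₀(1+g) ⇒ g(P+D₀) = P·r − D₀
g = (P·r − D₀)/(P + D₀) = (£1,045,969.79×0.096 − £19,200.00) / (£1,045,969.79 + £19,200.00) = 0.076244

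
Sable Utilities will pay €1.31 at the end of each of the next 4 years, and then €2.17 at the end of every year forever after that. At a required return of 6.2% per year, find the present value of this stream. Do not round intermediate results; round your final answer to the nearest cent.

€32.03

PV of 4-year annuity: €1.31 × [1 − (1+0.062)^−4] / 0.062 = 4.51858
Perpetuity value at year 4: €2.17 / 0.062 = 35.00000
PV of perpetuity: 35.00000 / (1+0.062)^4 = 27.51503
Total PV = 4.51858 + 27.51503 = 32.03361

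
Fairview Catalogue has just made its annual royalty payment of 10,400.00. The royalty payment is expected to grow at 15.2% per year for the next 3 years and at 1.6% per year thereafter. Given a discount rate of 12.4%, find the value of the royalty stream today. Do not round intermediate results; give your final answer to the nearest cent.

D_1 = 11980.80000
D_2 = 13801.88160
D_3 = 15899.76760
Terminal value at year 3: TV = D_3×(1+g_2)/(r−g_2) = 16154.16388/0.108 = 149575.59153
P_0 = D_1/(1+r)^1 + D_2/(1+r)^2 + D_3/(1+r)^3 + TV/(1+r)^3
    = 10659.07473 + 10924.60329 + 11196.74643 + 105332.35528 = 138112.77973

138112.78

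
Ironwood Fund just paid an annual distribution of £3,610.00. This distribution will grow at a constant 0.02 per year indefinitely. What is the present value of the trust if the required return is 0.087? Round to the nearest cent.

D₁ = D₀ × (1 + g) = £3,610.00 × 1.02 = £3,682.2000
Growing perpetuity: P = D₁ / (r − g) = £3,682.2000 / (0.087 − 0.02) = £54,958.21

£54958.21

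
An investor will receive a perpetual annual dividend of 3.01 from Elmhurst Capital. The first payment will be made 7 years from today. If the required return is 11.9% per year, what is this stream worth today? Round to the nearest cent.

Value at end of year 6: C / r = 3.01 / 0.119 = 25.2941
Discount to today: PV = 25.2941 / (1 + 0.119)^6 = 25.2941 / 1.963272 = 12.88

12.88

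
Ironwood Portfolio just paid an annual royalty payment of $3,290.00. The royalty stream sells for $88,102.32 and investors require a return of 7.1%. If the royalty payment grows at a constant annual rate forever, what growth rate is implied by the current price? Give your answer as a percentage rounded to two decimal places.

3.24%

P = D₀(1+g)/(r−g) ⇒ P(r−g) = D₀(1+g) ⇒ g(P+D₀) = P·r − D₀
g = (P·r − D₀)/(P + D₀) = ($88,102.32×0.071 − $3,290.00) / ($88,102.32 + $3,290.00) = 0.032445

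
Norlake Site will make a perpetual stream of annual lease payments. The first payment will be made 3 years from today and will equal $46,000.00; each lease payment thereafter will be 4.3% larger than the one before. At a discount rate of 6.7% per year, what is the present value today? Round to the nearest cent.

Value at end of year 2: C₁ / (r − g) = $46,000.00 / (0.067 − 0.043) = $1,916,666.6667
Discount to today: PV = $1,916,666.6667 / (1 + 0.067)^2 = $1,916,666.6667 / 1.138489 = $1,683,517.95

$1683517.95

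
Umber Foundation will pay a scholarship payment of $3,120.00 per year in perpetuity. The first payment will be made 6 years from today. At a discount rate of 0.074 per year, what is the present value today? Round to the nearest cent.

Value at end of year 5: C / r = $3,120.00 / 0.074 = $42,162.1622
Discount to today: PV = $42,162.1622 / (1 + 0.074)^5 = $42,162.1622 / 1.428964 = $29,505.40

$29505.40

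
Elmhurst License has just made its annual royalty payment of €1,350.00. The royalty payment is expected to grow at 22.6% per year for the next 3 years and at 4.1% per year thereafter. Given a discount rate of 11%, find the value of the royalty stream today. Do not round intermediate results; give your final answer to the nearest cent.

D_1 = 1655.10000
D_2 = 2029.15260
D_3 = 2487.74109
Terminal value at year 3: TV = D_3×(1+g_2)/(r−g_2) = 2589.73847/0.069 = 37532.44163
P_0 = D_1/(1+r)^1 + D_2/(1+r)^2 + D_3/(1+r)^3 + TV/(1+r)^3
    = 1491.08108 + 1646.90577 + 1819.01484 + 27443.39784 = 32400.39953

€32400.40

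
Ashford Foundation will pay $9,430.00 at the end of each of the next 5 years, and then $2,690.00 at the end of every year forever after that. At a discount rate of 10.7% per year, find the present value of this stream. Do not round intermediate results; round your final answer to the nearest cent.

PV of 5-year annuity: $9,430.00 × [1 − (1+0.107)^−5] / 0.107 = 35116.93427
Perpetuity value at year 5: $2,690.00 / 0.107 = 25140.18692
PV of perpetuity: 25140.18692 / (1+0.107)^5 = 15122.73695
Total PV = 35116.93427 + 15122.73695 = 50239.67122

$50239.67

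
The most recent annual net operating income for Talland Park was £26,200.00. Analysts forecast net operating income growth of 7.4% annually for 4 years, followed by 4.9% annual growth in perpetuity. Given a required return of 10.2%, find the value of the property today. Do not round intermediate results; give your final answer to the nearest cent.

£566143.88

D_1 = 28138.80000
D_2 = 30221.07120
D_3 = 32457.43047
D_4 = 34859.28032
Terminal value at year 4: TV = D_4×(1+g_2)/(r−g_2) = 36567.38506/0.053 = 689950.66150
P_0 = D_1/(1+r)^1 + D_2/(1+r)^2 + D_3/(1+r)^3 + D_4/(1+r)^4 + TV/(1+r)^4
    = 25534.30127 + 24885.51685 + 24253.21696 + 23636.98277 + 467833.86662 = 566143.88447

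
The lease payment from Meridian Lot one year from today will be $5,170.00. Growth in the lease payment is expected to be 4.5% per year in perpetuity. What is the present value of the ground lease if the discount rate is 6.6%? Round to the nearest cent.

Growing perpetuity: P = D₁ / (r − g) = $5,170.0000 / (0.066 − 0.045) = $246,190.48

$246190.48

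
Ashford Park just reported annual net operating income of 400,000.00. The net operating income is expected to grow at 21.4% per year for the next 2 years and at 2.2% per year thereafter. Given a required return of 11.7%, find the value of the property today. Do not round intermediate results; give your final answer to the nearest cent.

D_1 = 485600.00000
D_2 = 589518.40000
Terminal value at year 2: TV = D_2×(1+g_2)/(r−g_2) = 602487.80480/0.095 = 6341976.89263
P_0 = D_1/(1+r)^1 + D_2/(1+r)^2 + TV/(1+r)^2
    = 434735.89973 + 472488.25629 + 5082978.92554 = 5990203.08156

5990203.08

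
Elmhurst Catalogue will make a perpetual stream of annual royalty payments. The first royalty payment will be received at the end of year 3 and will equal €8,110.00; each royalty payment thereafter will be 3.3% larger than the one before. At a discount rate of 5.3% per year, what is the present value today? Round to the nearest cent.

€365707.71

Value at end of year 2: C₁ / (r − g) = €8,110.00 / (0.053 − 0.033) = €405,500.0000
Discount to today: PV = €405,500.0000 / (1 + 0.053)^2 = €405,500.0000 / 1.108809 = €365,707.71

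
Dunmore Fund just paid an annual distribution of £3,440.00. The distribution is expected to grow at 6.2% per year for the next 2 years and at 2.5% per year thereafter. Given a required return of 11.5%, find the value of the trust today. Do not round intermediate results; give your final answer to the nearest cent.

D_1 = 3653.28000
D_2 = 3879.78336
Terminal value at year 2: TV = D_2×(1+g_2)/(r−g_2) = 3976.77794/0.09 = 44186.42160
P_0 = D_1/(1+r)^1 + D_2/(1+r)^2 + TV/(1+r)^2
    = 3276.48430 + 3120.74110 + 35541.77369 = 41938.99910

£41939.00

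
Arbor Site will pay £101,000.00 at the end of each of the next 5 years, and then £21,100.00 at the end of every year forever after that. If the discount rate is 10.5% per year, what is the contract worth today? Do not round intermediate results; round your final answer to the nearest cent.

PV of 5-year annuity: £101,000.00 × [1 − (1+0.105)^−5] / 0.105 = 378028.68057
Perpetuity value at year 5: £21,100.00 / 0.105 = 200952.38095
PV of perpetuity: 200952.38095 / (1+0.105)^5 = 121978.07244
Total PV = 378028.68057 + 121978.07244 = 500006.75301

£500006.75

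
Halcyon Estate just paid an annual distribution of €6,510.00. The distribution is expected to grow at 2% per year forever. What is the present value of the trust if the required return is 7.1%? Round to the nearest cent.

€130200.00

D₁ = D₀ × (1 + g) = €6,510.00 × 1.02 = €6,640.2000
Growing perpetuity: P = D₁ / (r − g) = €6,640.2000 / (0.071 − 0.02) = €130,200.00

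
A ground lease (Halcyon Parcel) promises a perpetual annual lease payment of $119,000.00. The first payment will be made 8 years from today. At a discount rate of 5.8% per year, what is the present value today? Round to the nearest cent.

Value at end of year 7: C / r = $119,000.00 / 0.058 = $2,051,724.1379
Discount to today: PV = $2,051,724.1379 / (1 + 0.058)^7 = $2,051,724.1379 / 1.483883 = $1,382,672.40

$1382672.40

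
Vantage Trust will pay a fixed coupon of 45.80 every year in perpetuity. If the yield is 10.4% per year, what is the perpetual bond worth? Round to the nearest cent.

440.38

Level perpetuity: PV = C / r = 45.80 / 0.104 = 440.38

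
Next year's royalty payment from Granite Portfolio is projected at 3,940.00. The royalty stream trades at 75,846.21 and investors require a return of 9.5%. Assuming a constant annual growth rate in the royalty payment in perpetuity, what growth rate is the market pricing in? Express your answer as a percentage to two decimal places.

P = D₁/(r−g) ⇒ g = r − D₁/P = 0.095 − 3,940.00/75,846.21 = 0.043053

4.31%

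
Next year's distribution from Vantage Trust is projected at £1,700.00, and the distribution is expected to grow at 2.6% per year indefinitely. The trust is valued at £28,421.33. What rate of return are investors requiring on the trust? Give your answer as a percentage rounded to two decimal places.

8.58%

P = D₁/(r − g) ⇒ r = D₁/P + g = £1,700.0000/£28,421.33 + 0.026 = 0.059814 + 0.026 = 0.085814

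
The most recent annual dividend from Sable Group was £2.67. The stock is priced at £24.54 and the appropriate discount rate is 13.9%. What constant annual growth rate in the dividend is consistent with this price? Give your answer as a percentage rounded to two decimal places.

P = D₀(1+g)/(r−g) ⇒ P(r−g) = D₀(1+g) ⇒ g(P+D₀) = P·r − D₀
g = (P·r − D₀)/(P + D₀) = (£24.54×0.139 − £2.67) / (£24.54 + £2.67) = 0.027235

2.72%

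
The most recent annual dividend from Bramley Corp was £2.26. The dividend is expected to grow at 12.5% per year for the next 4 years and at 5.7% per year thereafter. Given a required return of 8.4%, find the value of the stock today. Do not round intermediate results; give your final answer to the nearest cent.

£112.57

D_1 = 2.54250
D_2 = 2.86031
D_3 = 3.21785
D_4 = 3.62008
Terminal value at year 4: TV = D_4×(1+g_2)/(r−g_2) = 3.82643/0.027 = 141.71955
P_0 = D_1/(1+r)^1 + D_2/(1+r)^2 + D_3/(1+r)^3 + D_4/(1+r)^4 + TV/(1+r)^4
    = 2.34548 + 2.43419 + 2.52626 + 2.62181 + 102.63905 = 112.56679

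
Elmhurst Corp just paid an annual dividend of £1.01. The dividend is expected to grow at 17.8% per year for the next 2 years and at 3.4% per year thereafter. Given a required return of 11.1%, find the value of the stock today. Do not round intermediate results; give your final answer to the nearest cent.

D_1 = 1.18978
D_2 = 1.40156
Terminal value at year 2: TV = D_2×(1+g_2)/(r−g_2) = 1.44921/0.077 = 18.82096
P_0 = D_1/(1+r)^1 + D_2/(1+r)^2 + TV/(1+r)^2
    = 1.07091 + 1.13549 + 15.24803 = 17.45443

£17.45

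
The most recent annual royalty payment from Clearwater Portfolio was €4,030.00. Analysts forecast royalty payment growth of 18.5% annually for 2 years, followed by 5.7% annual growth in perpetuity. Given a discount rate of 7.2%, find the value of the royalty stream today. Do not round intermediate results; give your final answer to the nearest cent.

D_1 = 4775.55000
D_2 = 5659.02675
Terminal value at year 2: TV = D_2×(1+g_2)/(r−g_2) = 5981.59127/0.015 = 398772.75165
P_0 = D_1/(1+r)^1 + D_2/(1+r)^2 + TV/(1+r)^2
    = 4454.80410 + 4924.38700 + 347005.13725 = 356384.32836

€356384.33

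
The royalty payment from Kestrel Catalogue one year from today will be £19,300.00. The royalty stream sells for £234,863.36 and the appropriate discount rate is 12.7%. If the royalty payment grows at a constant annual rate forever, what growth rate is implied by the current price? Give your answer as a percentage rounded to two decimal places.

4.48%

P = D₁/(r−g) ⇒ g = r − D₁/P = 0.127 − £19,300.00/£234,863.36 = 0.044825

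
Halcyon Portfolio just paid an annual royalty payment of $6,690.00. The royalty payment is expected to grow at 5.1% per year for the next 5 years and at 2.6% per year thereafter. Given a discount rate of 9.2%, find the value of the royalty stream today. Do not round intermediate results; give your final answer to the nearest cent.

$115753.16

D_1 = 7031.19000
D_2 = 7389.78069
D_3 = 7766.65951
D_4 = 8162.75914
D_5 = 8579.05986
Terminal value at year 5: TV = D_5×(1+g_2)/(r−g_2) = 8802.11541/0.066 = 133365.38504
P_0 = D_1/(1+r)^1 + D_2/(1+r)^2 + D_3/(1+r)^3 + D_4/(1+r)^4 + D_5/(1+r)^5 + TV/(1+r)^5
    = 6438.81868 + 6197.06816 + 5964.39436 + 5740.45647 + 5524.92652 + 85887.49402 = 115753.15821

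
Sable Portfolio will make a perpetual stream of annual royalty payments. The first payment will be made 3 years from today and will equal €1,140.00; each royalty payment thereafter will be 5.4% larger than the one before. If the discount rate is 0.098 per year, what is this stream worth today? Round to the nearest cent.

€21490.55

Value at end of year 2: C₁ / (r − g) = €1,140.00 / (0.098 − 0.054) = €25,909.0909
Discount to today: PV = €25,909.0909 / (1 + 0.098)^2 = €25,909.0909 / 1.205604 = €21,490.55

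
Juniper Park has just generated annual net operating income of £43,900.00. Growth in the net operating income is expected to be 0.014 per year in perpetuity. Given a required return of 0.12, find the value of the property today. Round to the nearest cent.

D₁ = D₀ × (1 + g) = £43,900.00 × 1.014 = £44,514.6000
Growing perpetuity: P = D₁ / (r − g) = £44,514.6000 / (0.12 − 0.014) = £419,949.06

£419949.06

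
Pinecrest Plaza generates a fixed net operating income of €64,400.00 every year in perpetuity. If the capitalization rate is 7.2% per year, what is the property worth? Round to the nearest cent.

€894444.44

Level perpetuity: PV = C / r = €64,400.00 / 0.072 = €894,444.44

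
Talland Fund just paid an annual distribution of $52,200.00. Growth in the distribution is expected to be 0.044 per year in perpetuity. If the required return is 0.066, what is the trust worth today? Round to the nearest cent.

D₁ = D₀ × (1 + g) = $52,200.00 × 1.044 = $54,496.8000
Growing perpetuity: P = D₁ / (r − g) = $54,496.8000 / (0.066 − 0.044) = $2,477,127.27

$2477127.27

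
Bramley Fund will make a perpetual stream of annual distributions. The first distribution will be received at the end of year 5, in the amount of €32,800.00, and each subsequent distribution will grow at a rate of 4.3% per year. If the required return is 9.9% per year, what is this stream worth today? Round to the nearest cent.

Value at end of year 4: C₁ / (r − g) = €32,800.00 / (0.099 − 0.043) = €585,714.2857
Discount to today: PV = €585,714.2857 / (1 + 0.099)^4 = €585,714.2857 / 1.458783 = €401,508.78

€401508.78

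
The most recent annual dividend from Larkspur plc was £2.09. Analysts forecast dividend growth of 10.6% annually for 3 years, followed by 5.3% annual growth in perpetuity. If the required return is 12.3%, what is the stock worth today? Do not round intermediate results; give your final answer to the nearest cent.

£36.12

D_1 = 2.31154
D_2 = 2.55656
D_3 = 2.82756
Terminal value at year 3: TV = D_3×(1+g_2)/(r−g_2) = 2.97742/0.07 = 42.53457
P_0 = D_1/(1+r)^1 + D_2/(1+r)^2 + D_3/(1+r)^3 + TV/(1+r)^3
    = 2.05836 + 2.02720 + 1.99651 + 30.03328 = 36.11536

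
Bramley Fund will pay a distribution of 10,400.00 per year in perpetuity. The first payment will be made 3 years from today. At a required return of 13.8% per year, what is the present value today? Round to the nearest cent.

58192.86

Value at end of year 2: C / r = 10,400.00 / 0.138 = 75,362.3188
Discount to today: PV = 75,362.3188 / (1 + 0.138)^2 = 75,362.3188 / 1.295044 = 58,192.86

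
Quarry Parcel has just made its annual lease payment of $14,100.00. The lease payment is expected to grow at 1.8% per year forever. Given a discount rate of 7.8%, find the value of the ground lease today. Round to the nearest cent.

$239230.00

D₁ = D₀ × (1 + g) = $14,100.00 × 1.018 = $14,353.8000
Growing perpetuity: P = D₁ / (r − g) = $14,353.8000 / (0.078 − 0.018) = $239,230.00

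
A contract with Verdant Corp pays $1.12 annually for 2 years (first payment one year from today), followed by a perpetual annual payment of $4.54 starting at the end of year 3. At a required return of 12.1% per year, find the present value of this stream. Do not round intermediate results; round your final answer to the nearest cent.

$31.75

PV of 2-year annuity: $1.12 × [1 − (1+0.121)^−2] / 0.121 = 1.89037
Perpetuity value at year 2: $4.54 / 0.121 = 37.52066
PV of perpetuity: 37.52066 / (1+0.121)^2 = 29.85790
Total PV = 1.89037 + 29.85790 = 31.74827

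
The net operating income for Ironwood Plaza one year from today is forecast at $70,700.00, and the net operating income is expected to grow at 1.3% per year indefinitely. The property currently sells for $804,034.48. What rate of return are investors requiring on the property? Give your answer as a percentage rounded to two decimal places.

10.09%

P = D₁/(r − g) ⇒ r = D₁/P + g = $70,700.0000/$804,034.48 + 0.013 = 0.087932 + 0.013 = 0.100932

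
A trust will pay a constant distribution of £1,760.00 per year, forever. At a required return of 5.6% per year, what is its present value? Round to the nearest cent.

Level perpetuity: PV = C / r = £1,760.00 / 0.056 = £31,428.57

£31428.57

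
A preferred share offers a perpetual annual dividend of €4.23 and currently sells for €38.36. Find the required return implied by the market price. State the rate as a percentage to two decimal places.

P = C/r ⇒ r = C/P = €4.23/€38.36 = 0.110271

11.03%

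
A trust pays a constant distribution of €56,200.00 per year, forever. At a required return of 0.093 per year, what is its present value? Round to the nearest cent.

Level perpetuity: PV = C / r = €56,200.00 / 0.093 = €604,301.08

€604301.08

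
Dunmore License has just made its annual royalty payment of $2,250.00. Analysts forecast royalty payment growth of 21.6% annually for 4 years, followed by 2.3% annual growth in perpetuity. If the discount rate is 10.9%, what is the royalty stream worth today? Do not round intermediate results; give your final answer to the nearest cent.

D_1 = 2736.00000
D_2 = 3326.97600
D_3 = 4045.60282
D_4 = 4919.45302
Terminal value at year 4: TV = D_4×(1+g_2)/(r−g_2) = 5032.60044/0.086 = 58518.60981
P_0 = D_1/(1+r)^1 + D_2/(1+r)^2 + D_3/(1+r)^3 + D_4/(1+r)^4 + TV/(1+r)^4
    = 2467.08747 + 2705.12025 + 2966.11923 + 3252.30026 + 38687.24606 = 50077.87327

$50077.87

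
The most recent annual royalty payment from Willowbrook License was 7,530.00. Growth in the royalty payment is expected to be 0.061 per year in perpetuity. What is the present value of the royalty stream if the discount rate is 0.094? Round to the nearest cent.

D₁ = D₀ × (1 + g) = 7,530.00 × 1.061 = 7,989.3300
Growing perpetuity: P = D₁ / (r − g) = 7,989.3300 / (0.094 − 0.061) = 242,100.91

242100.91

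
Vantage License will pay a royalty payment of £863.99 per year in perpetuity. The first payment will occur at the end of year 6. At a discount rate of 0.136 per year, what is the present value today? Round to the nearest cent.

Value at end of year 5: C / r = £863.99 / 0.136 = £6,352.8676
Discount to today: PV = £6,352.8676 / (1 + 0.136)^5 = £6,352.8676 / 1.891872 = £3,357.98

£3357.98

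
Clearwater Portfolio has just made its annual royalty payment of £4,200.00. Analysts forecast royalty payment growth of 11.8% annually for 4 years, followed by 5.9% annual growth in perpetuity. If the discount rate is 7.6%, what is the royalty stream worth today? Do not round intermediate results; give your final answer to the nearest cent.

£323444.70

D_1 = 4695.60000
D_2 = 5249.68080
D_3 = 5869.14313
D_4 = 6561.70202
Terminal value at year 4: TV = D_4×(1+g_2)/(r−g_2) = 6948.84244/0.017 = 408755.43786
P_0 = D_1/(1+r)^1 + D_2/(1+r)^2 + D_3/(1+r)^3 + D_4/(1+r)^4 + TV/(1+r)^4
    = 4363.94052 + 4534.28021 + 4711.26884 + 4895.16595 + 304940.04356 = 323444.69908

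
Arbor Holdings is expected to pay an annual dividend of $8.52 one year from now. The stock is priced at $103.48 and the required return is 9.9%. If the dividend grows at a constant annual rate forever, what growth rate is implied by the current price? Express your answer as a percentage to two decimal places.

P = D₁/(r−g) ⇒ g = r − D₁/P = 0.099 − $8.52/$103.48 = 0.016665

1.67%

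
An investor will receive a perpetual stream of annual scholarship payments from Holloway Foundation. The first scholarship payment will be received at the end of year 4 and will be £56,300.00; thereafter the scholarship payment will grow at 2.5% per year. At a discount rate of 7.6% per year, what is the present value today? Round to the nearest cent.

Value at end of year 3: C₁ / (r − g) = £56,300.00 / (0.076 − 0.025) = £1,103,921.5686
Discount to today: PV = £1,103,921.5686 / (1 + 0.076)^3 = £1,103,921.5686 / 1.245767 = £886,138.09

£886138.09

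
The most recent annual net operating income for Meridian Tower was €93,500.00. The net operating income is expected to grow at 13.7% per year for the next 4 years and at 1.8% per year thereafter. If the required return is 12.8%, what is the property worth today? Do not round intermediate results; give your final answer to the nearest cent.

D_1 = 106309.50000
D_2 = 120873.90150
D_3 = 137433.62601
D_4 = 156262.03277
Terminal value at year 4: TV = D_4×(1+g_2)/(r−g_2) = 159074.74936/0.11 = 1446134.08507
P_0 = D_1/(1+r)^1 + D_2/(1+r)^2 + D_3/(1+r)^3 + D_4/(1+r)^4 + TV/(1+r)^4
    = 94246.01064 + 94997.97349 + 95755.93604 + 96519.94617 + 893248.22912 = 1274768.09546

€1274768.10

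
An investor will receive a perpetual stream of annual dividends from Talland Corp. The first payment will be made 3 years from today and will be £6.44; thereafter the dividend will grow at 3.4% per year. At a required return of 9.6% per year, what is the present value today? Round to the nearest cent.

Value at end of year 2: C₁ / (r − g) = £6.44 / (0.096 − 0.034) = £103.8710
Discount to today: PV = £103.8710 / (1 + 0.096)^2 = £103.8710 / 1.201216 = £86.47

£86.47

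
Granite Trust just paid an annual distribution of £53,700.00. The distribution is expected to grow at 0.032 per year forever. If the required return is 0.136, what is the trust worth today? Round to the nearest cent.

D₁ = D₀ × (1 + g) = £53,700.00 × 1.032 = £55,418.4000
Growing perpetuity: P = D₁ / (r − g) = £55,418.4000 / (0.136 − 0.032) = £532,869.23

£532869.23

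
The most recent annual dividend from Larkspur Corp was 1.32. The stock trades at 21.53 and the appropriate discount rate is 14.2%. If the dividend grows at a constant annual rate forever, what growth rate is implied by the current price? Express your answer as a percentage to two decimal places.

7.60%

P = D₀(1+g)/(r−g) ⇒ P(r−g) = D₀(1+g) ⇒ g(P+D₀) = P·r − D₀
g = (P·r − D₀)/(P + D₀) = (21.53×0.142 − 1.32) / (21.53 + 1.32) = 0.076029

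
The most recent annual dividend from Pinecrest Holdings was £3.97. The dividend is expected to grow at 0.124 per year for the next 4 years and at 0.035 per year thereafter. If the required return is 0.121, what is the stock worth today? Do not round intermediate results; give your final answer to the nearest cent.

£64.28

D_1 = 4.46228
D_2 = 5.01560
D_3 = 5.63754
D_4 = 6.33659
Terminal value at year 4: TV = D_4×(1+g_2)/(r−g_2) = 6.55837/0.086 = 76.26015
P_0 = D_1/(1+r)^1 + D_2/(1+r)^2 + D_3/(1+r)^3 + D_4/(1+r)^4 + TV/(1+r)^4
    = 3.98062 + 3.99128 + 4.00196 + 4.01267 + 48.29200 = 64.27853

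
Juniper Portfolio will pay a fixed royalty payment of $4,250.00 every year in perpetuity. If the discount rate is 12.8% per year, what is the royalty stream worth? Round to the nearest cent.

Level perpetuity: PV = C / r = $4,250.00 / 0.128 = $33,203.13

$33203.13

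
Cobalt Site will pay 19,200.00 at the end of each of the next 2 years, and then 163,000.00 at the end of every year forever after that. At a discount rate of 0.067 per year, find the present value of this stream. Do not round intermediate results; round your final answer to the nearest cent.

PV of 2-year annuity: 19,200.00 × [1 − (1+0.067)^−2] / 0.067 = 34858.83482
Perpetuity value at year 2: 163,000.00 / 0.067 = 2432835.82090
PV of perpetuity: 2432835.82090 / (1+0.067)^2 = 2136898.83775
Total PV = 34858.83482 + 2136898.83775 = 2171757.67258

2171757.67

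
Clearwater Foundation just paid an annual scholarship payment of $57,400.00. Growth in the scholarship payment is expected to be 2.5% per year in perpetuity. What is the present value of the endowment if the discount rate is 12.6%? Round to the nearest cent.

$582524.75

D₁ = D₀ × (1 + g) = $57,400.00 × 1.025 = $58,835.0000
Growing perpetuity: P = D₁ / (r − g) = $58,835.0000 / (0.126 − 0.025) = $582,524.75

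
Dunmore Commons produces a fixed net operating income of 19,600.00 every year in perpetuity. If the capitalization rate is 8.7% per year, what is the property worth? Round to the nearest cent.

225287.36

Level perpetuity: PV = C / r = 19,600.00 / 0.087 = 225,287.36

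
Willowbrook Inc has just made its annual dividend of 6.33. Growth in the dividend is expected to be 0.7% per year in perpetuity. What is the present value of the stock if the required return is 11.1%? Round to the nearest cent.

D₁ = D₀ × (1 + g) = 6.33 × 1.007 = 6.3743
Growing perpetuity: P = D₁ / (r − g) = 6.3743 / (0.111 − 0.007) = 61.29

61.29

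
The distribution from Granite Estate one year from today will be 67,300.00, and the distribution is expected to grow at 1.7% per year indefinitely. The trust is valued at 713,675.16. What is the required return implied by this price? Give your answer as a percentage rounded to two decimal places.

P = D₁/(r − g) ⇒ r = D₁/P + g = 67,300.0000/713,675.16 + 0.017 = 0.094301 + 0.017 = 0.111301

11.13%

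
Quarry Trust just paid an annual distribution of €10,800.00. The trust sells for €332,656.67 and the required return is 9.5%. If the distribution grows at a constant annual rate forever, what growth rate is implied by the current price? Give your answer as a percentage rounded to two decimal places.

6.06%

P = D₀(1+g)/(r−g) ⇒ P(r−g) = D₀(1+g) ⇒ g(P+D₀) = P·r − D₀
g = (P·r − D₀)/(P + D₀) = (€332,656.67×0.095 − €10,800.00) / (€332,656.67 + €10,800.00) = 0.060568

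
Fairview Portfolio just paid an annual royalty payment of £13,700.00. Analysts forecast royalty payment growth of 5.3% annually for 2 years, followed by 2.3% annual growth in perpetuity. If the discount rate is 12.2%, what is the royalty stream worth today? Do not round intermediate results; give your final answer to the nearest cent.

£149614.39

D_1 = 14426.10000
D_2 = 15190.68330
Terminal value at year 2: TV = D_2×(1+g_2)/(r−g_2) = 15540.06902/0.099 = 156970.39410
P_0 = D_1/(1+r)^1 + D_2/(1+r)^2 + TV/(1+r)^2
    = 12857.48663 + 12066.78558 + 124690.11768 = 149614.38989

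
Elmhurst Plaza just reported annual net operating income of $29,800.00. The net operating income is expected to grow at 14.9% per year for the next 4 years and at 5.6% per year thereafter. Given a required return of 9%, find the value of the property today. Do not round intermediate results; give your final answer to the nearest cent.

$1279040.84

D_1 = 34240.20000
D_2 = 39341.98980
D_3 = 45203.94628
D_4 = 51939.33428
Terminal value at year 4: TV = D_4×(1+g_2)/(r−g_2) = 54847.93700/0.034 = 1613174.61751
P_0 = D_1/(1+r)^1 + D_2/(1+r)^2 + D_3/(1+r)^3 + D_4/(1+r)^4 + TV/(1+r)^4
    = 31413.02752 + 33113.36571 + 34905.74055 + 36795.13385 + 1142813.56890 = 1279040.83653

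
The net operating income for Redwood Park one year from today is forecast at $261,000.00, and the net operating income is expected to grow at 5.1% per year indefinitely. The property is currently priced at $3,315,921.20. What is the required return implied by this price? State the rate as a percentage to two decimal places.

P = D₁/(r − g) ⇒ r = D₁/P + g = $261,000.0000/$3,315,921.20 + 0.051 = 0.078711 + 0.051 = 0.129711

12.97%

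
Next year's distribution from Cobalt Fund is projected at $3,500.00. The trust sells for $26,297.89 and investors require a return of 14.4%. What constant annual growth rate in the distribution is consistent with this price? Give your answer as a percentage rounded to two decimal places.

P = D₁/(r−g) ⇒ g = r − D₁/P = 0.144 − $3,500.00/$26,297.89 = 0.010909

1.09%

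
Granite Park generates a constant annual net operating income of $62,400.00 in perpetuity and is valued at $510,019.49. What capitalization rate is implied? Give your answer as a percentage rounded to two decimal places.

P = C/r ⇒ r = C/P = $62,400.00/$510,019.49 = 0.122348

12.23%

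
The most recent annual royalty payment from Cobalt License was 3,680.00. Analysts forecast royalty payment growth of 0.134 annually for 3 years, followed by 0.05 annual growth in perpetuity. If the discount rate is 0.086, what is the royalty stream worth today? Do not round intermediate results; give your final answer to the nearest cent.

134248.67

D_1 = 4173.12000
D_2 = 4732.31808
D_3 = 5366.44870
Terminal value at year 3: TV = D_3×(1+g_2)/(r−g_2) = 5634.77114/0.036 = 156521.42050
P_0 = D_1/(1+r)^1 + D_2/(1+r)^2 + D_3/(1+r)^3 + TV/(1+r)^3
    = 3842.65193 + 4012.49290 + 4189.84066 + 122203.68579 = 134248.67129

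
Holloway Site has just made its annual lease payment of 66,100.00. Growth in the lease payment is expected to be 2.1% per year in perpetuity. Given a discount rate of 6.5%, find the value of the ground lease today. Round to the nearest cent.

1533820.45

D₁ = D₀ × (1 + g) = 66,100.00 × 1.021 = 67,488.1000
Growing perpetuity: P = D₁ / (r − g) = 67,488.1000 / (0.065 − 0.021) = 1,533,820.45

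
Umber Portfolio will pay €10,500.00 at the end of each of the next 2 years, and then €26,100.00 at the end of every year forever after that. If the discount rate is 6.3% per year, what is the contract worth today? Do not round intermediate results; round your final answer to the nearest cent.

€385804.58

PV of 2-year annuity: €10,500.00 × [1 − (1+0.063)^−2] / 0.063 = 19169.99493
Perpetuity value at year 2: €26,100.00 / 0.063 = 414285.71429
PV of perpetuity: 414285.71429 / (1+0.063)^2 = 366634.58403
Total PV = 19169.99493 + 366634.58403 = 385804.57896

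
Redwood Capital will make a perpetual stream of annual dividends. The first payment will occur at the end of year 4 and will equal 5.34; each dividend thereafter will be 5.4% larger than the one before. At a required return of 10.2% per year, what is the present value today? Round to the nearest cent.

Value at end of year 3: C₁ / (r − g) = 5.34 / (0.102 − 0.054) = 111.2500
Discount to today: PV = 111.2500 / (1 + 0.102)^3 = 111.2500 / 1.338273 = 83.13

83.13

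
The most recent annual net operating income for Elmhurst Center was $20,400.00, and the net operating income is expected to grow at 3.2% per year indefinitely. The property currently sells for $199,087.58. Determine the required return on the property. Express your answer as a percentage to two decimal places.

D₁ = $20,400.00 × 1.032 = $21,052.8000
P = D₁/(r − g) ⇒ r = D₁/P + g = $21,052.8000/$199,087.58 + 0.032 = 0.105746 + 0.032 = 0.137746

13.77%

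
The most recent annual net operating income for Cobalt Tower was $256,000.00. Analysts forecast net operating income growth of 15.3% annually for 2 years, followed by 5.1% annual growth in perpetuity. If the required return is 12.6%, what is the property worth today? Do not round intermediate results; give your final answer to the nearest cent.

$4292081.75

D_1 = 295168.00000
D_2 = 340328.70400
Terminal value at year 2: TV = D_2×(1+g_2)/(r−g_2) = 357685.46790/0.075 = 4769139.57205
P_0 = D_1/(1+r)^1 + D_2/(1+r)^2 + TV/(1+r)^2
    = 262138.54352 + 268424.28124 + 3761518.92776 = 4292081.75252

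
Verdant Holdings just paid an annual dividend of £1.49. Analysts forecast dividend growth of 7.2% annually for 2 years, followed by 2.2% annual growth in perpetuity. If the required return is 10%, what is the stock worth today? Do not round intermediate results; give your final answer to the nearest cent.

£21.41

D_1 = 1.59728
D_2 = 1.71228
Terminal value at year 2: TV = D_2×(1+g_2)/(r−g_2) = 1.74995/0.078 = 22.43531
P_0 = D_1/(1+r)^1 + D_2/(1+r)^2 + TV/(1+r)^2
    = 1.45207 + 1.41511 + 18.54158 = 21.40876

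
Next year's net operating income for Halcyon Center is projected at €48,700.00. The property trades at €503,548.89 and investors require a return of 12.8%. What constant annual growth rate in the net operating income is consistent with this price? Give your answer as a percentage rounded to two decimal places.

P = D₁/(r−g) ⇒ g = r − D₁/P = 0.128 − €48,700.00/€503,548.89 = 0.031286

3.13%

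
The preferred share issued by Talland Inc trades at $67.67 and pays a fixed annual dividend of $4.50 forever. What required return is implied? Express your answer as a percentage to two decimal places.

P = C/r ⇒ r = C/P = $4.50/$67.67 = 0.066499

6.65%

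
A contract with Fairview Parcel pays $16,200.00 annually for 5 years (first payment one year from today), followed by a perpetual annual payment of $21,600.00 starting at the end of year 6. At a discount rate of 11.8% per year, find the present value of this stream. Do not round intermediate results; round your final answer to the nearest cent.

$163488.22

PV of 5-year annuity: $16,200.00 × [1 − (1+0.118)^−5] / 0.118 = 58687.87435
Perpetuity value at year 5: $21,600.00 / 0.118 = 183050.84746
PV of perpetuity: 183050.84746 / (1+0.118)^5 = 104800.34832
Total PV = 58687.87435 + 104800.34832 = 163488.22267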